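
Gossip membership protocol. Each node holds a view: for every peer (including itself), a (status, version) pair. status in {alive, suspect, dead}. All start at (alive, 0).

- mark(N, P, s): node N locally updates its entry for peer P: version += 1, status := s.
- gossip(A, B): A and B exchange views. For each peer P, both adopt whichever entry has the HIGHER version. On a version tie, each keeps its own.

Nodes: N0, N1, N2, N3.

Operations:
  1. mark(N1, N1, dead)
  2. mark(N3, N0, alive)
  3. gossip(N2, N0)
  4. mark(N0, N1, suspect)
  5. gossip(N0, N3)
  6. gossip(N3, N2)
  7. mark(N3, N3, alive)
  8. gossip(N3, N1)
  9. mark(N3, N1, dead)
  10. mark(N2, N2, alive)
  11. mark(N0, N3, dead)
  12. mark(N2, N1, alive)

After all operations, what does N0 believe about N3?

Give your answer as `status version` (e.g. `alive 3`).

Op 1: N1 marks N1=dead -> (dead,v1)
Op 2: N3 marks N0=alive -> (alive,v1)
Op 3: gossip N2<->N0 -> N2.N0=(alive,v0) N2.N1=(alive,v0) N2.N2=(alive,v0) N2.N3=(alive,v0) | N0.N0=(alive,v0) N0.N1=(alive,v0) N0.N2=(alive,v0) N0.N3=(alive,v0)
Op 4: N0 marks N1=suspect -> (suspect,v1)
Op 5: gossip N0<->N3 -> N0.N0=(alive,v1) N0.N1=(suspect,v1) N0.N2=(alive,v0) N0.N3=(alive,v0) | N3.N0=(alive,v1) N3.N1=(suspect,v1) N3.N2=(alive,v0) N3.N3=(alive,v0)
Op 6: gossip N3<->N2 -> N3.N0=(alive,v1) N3.N1=(suspect,v1) N3.N2=(alive,v0) N3.N3=(alive,v0) | N2.N0=(alive,v1) N2.N1=(suspect,v1) N2.N2=(alive,v0) N2.N3=(alive,v0)
Op 7: N3 marks N3=alive -> (alive,v1)
Op 8: gossip N3<->N1 -> N3.N0=(alive,v1) N3.N1=(suspect,v1) N3.N2=(alive,v0) N3.N3=(alive,v1) | N1.N0=(alive,v1) N1.N1=(dead,v1) N1.N2=(alive,v0) N1.N3=(alive,v1)
Op 9: N3 marks N1=dead -> (dead,v2)
Op 10: N2 marks N2=alive -> (alive,v1)
Op 11: N0 marks N3=dead -> (dead,v1)
Op 12: N2 marks N1=alive -> (alive,v2)

Answer: dead 1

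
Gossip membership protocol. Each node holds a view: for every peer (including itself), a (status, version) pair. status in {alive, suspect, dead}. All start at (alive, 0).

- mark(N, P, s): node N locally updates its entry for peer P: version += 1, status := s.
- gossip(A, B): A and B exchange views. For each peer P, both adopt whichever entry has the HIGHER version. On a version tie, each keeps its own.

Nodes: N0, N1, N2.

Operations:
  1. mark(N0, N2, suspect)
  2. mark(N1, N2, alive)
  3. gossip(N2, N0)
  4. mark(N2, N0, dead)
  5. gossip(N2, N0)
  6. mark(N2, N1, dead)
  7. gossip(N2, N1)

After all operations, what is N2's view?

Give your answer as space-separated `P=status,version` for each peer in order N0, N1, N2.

Answer: N0=dead,1 N1=dead,1 N2=suspect,1

Derivation:
Op 1: N0 marks N2=suspect -> (suspect,v1)
Op 2: N1 marks N2=alive -> (alive,v1)
Op 3: gossip N2<->N0 -> N2.N0=(alive,v0) N2.N1=(alive,v0) N2.N2=(suspect,v1) | N0.N0=(alive,v0) N0.N1=(alive,v0) N0.N2=(suspect,v1)
Op 4: N2 marks N0=dead -> (dead,v1)
Op 5: gossip N2<->N0 -> N2.N0=(dead,v1) N2.N1=(alive,v0) N2.N2=(suspect,v1) | N0.N0=(dead,v1) N0.N1=(alive,v0) N0.N2=(suspect,v1)
Op 6: N2 marks N1=dead -> (dead,v1)
Op 7: gossip N2<->N1 -> N2.N0=(dead,v1) N2.N1=(dead,v1) N2.N2=(suspect,v1) | N1.N0=(dead,v1) N1.N1=(dead,v1) N1.N2=(alive,v1)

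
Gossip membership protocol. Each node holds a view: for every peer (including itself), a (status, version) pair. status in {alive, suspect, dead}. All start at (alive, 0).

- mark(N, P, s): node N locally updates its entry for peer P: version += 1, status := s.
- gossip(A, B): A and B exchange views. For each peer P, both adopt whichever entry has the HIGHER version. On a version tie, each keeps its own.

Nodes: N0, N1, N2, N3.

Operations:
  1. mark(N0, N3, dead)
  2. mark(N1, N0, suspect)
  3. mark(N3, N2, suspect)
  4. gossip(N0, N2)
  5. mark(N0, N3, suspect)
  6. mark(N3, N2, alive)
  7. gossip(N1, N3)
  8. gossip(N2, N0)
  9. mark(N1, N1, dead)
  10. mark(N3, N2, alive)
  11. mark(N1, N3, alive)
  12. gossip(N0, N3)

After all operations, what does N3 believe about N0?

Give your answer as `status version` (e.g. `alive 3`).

Op 1: N0 marks N3=dead -> (dead,v1)
Op 2: N1 marks N0=suspect -> (suspect,v1)
Op 3: N3 marks N2=suspect -> (suspect,v1)
Op 4: gossip N0<->N2 -> N0.N0=(alive,v0) N0.N1=(alive,v0) N0.N2=(alive,v0) N0.N3=(dead,v1) | N2.N0=(alive,v0) N2.N1=(alive,v0) N2.N2=(alive,v0) N2.N3=(dead,v1)
Op 5: N0 marks N3=suspect -> (suspect,v2)
Op 6: N3 marks N2=alive -> (alive,v2)
Op 7: gossip N1<->N3 -> N1.N0=(suspect,v1) N1.N1=(alive,v0) N1.N2=(alive,v2) N1.N3=(alive,v0) | N3.N0=(suspect,v1) N3.N1=(alive,v0) N3.N2=(alive,v2) N3.N3=(alive,v0)
Op 8: gossip N2<->N0 -> N2.N0=(alive,v0) N2.N1=(alive,v0) N2.N2=(alive,v0) N2.N3=(suspect,v2) | N0.N0=(alive,v0) N0.N1=(alive,v0) N0.N2=(alive,v0) N0.N3=(suspect,v2)
Op 9: N1 marks N1=dead -> (dead,v1)
Op 10: N3 marks N2=alive -> (alive,v3)
Op 11: N1 marks N3=alive -> (alive,v1)
Op 12: gossip N0<->N3 -> N0.N0=(suspect,v1) N0.N1=(alive,v0) N0.N2=(alive,v3) N0.N3=(suspect,v2) | N3.N0=(suspect,v1) N3.N1=(alive,v0) N3.N2=(alive,v3) N3.N3=(suspect,v2)

Answer: suspect 1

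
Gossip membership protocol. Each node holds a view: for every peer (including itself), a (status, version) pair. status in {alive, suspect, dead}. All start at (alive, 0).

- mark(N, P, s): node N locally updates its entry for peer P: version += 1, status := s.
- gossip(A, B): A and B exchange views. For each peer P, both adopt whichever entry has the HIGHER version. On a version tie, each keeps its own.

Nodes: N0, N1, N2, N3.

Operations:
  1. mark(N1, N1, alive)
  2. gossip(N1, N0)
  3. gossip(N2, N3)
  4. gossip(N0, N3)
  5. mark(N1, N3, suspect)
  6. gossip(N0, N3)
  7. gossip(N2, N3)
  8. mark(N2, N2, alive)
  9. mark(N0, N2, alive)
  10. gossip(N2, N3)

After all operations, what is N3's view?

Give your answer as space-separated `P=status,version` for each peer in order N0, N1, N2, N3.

Answer: N0=alive,0 N1=alive,1 N2=alive,1 N3=alive,0

Derivation:
Op 1: N1 marks N1=alive -> (alive,v1)
Op 2: gossip N1<->N0 -> N1.N0=(alive,v0) N1.N1=(alive,v1) N1.N2=(alive,v0) N1.N3=(alive,v0) | N0.N0=(alive,v0) N0.N1=(alive,v1) N0.N2=(alive,v0) N0.N3=(alive,v0)
Op 3: gossip N2<->N3 -> N2.N0=(alive,v0) N2.N1=(alive,v0) N2.N2=(alive,v0) N2.N3=(alive,v0) | N3.N0=(alive,v0) N3.N1=(alive,v0) N3.N2=(alive,v0) N3.N3=(alive,v0)
Op 4: gossip N0<->N3 -> N0.N0=(alive,v0) N0.N1=(alive,v1) N0.N2=(alive,v0) N0.N3=(alive,v0) | N3.N0=(alive,v0) N3.N1=(alive,v1) N3.N2=(alive,v0) N3.N3=(alive,v0)
Op 5: N1 marks N3=suspect -> (suspect,v1)
Op 6: gossip N0<->N3 -> N0.N0=(alive,v0) N0.N1=(alive,v1) N0.N2=(alive,v0) N0.N3=(alive,v0) | N3.N0=(alive,v0) N3.N1=(alive,v1) N3.N2=(alive,v0) N3.N3=(alive,v0)
Op 7: gossip N2<->N3 -> N2.N0=(alive,v0) N2.N1=(alive,v1) N2.N2=(alive,v0) N2.N3=(alive,v0) | N3.N0=(alive,v0) N3.N1=(alive,v1) N3.N2=(alive,v0) N3.N3=(alive,v0)
Op 8: N2 marks N2=alive -> (alive,v1)
Op 9: N0 marks N2=alive -> (alive,v1)
Op 10: gossip N2<->N3 -> N2.N0=(alive,v0) N2.N1=(alive,v1) N2.N2=(alive,v1) N2.N3=(alive,v0) | N3.N0=(alive,v0) N3.N1=(alive,v1) N3.N2=(alive,v1) N3.N3=(alive,v0)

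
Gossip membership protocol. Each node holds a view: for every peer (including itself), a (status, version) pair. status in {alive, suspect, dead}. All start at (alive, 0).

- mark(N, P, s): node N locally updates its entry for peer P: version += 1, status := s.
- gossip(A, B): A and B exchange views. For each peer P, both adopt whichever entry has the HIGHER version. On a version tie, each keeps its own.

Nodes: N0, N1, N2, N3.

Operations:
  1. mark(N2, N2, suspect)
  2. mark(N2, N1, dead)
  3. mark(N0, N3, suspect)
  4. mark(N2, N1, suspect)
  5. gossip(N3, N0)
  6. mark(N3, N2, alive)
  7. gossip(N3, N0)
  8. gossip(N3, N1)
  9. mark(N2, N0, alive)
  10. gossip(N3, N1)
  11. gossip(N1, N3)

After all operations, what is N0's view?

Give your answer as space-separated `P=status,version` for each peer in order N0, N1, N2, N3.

Answer: N0=alive,0 N1=alive,0 N2=alive,1 N3=suspect,1

Derivation:
Op 1: N2 marks N2=suspect -> (suspect,v1)
Op 2: N2 marks N1=dead -> (dead,v1)
Op 3: N0 marks N3=suspect -> (suspect,v1)
Op 4: N2 marks N1=suspect -> (suspect,v2)
Op 5: gossip N3<->N0 -> N3.N0=(alive,v0) N3.N1=(alive,v0) N3.N2=(alive,v0) N3.N3=(suspect,v1) | N0.N0=(alive,v0) N0.N1=(alive,v0) N0.N2=(alive,v0) N0.N3=(suspect,v1)
Op 6: N3 marks N2=alive -> (alive,v1)
Op 7: gossip N3<->N0 -> N3.N0=(alive,v0) N3.N1=(alive,v0) N3.N2=(alive,v1) N3.N3=(suspect,v1) | N0.N0=(alive,v0) N0.N1=(alive,v0) N0.N2=(alive,v1) N0.N3=(suspect,v1)
Op 8: gossip N3<->N1 -> N3.N0=(alive,v0) N3.N1=(alive,v0) N3.N2=(alive,v1) N3.N3=(suspect,v1) | N1.N0=(alive,v0) N1.N1=(alive,v0) N1.N2=(alive,v1) N1.N3=(suspect,v1)
Op 9: N2 marks N0=alive -> (alive,v1)
Op 10: gossip N3<->N1 -> N3.N0=(alive,v0) N3.N1=(alive,v0) N3.N2=(alive,v1) N3.N3=(suspect,v1) | N1.N0=(alive,v0) N1.N1=(alive,v0) N1.N2=(alive,v1) N1.N3=(suspect,v1)
Op 11: gossip N1<->N3 -> N1.N0=(alive,v0) N1.N1=(alive,v0) N1.N2=(alive,v1) N1.N3=(suspect,v1) | N3.N0=(alive,v0) N3.N1=(alive,v0) N3.N2=(alive,v1) N3.N3=(suspect,v1)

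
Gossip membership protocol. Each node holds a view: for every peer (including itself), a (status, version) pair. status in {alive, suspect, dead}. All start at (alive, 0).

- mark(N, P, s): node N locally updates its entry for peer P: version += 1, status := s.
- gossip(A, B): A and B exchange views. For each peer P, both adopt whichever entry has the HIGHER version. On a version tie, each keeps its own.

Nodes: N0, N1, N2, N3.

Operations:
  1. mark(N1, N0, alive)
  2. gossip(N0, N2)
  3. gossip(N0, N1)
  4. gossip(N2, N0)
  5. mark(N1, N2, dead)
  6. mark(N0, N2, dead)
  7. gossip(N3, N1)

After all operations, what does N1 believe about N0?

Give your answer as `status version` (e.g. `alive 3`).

Op 1: N1 marks N0=alive -> (alive,v1)
Op 2: gossip N0<->N2 -> N0.N0=(alive,v0) N0.N1=(alive,v0) N0.N2=(alive,v0) N0.N3=(alive,v0) | N2.N0=(alive,v0) N2.N1=(alive,v0) N2.N2=(alive,v0) N2.N3=(alive,v0)
Op 3: gossip N0<->N1 -> N0.N0=(alive,v1) N0.N1=(alive,v0) N0.N2=(alive,v0) N0.N3=(alive,v0) | N1.N0=(alive,v1) N1.N1=(alive,v0) N1.N2=(alive,v0) N1.N3=(alive,v0)
Op 4: gossip N2<->N0 -> N2.N0=(alive,v1) N2.N1=(alive,v0) N2.N2=(alive,v0) N2.N3=(alive,v0) | N0.N0=(alive,v1) N0.N1=(alive,v0) N0.N2=(alive,v0) N0.N3=(alive,v0)
Op 5: N1 marks N2=dead -> (dead,v1)
Op 6: N0 marks N2=dead -> (dead,v1)
Op 7: gossip N3<->N1 -> N3.N0=(alive,v1) N3.N1=(alive,v0) N3.N2=(dead,v1) N3.N3=(alive,v0) | N1.N0=(alive,v1) N1.N1=(alive,v0) N1.N2=(dead,v1) N1.N3=(alive,v0)

Answer: alive 1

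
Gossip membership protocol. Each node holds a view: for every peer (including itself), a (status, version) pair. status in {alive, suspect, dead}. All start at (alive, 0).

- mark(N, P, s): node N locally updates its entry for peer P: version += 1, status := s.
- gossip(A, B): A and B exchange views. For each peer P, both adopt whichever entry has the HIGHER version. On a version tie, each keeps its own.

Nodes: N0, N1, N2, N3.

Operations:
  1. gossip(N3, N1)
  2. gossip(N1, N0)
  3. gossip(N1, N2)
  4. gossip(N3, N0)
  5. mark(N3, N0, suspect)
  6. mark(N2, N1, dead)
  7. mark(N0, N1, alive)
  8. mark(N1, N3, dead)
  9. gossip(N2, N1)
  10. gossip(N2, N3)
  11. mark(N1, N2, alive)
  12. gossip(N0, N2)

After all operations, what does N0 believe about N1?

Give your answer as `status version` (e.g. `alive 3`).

Op 1: gossip N3<->N1 -> N3.N0=(alive,v0) N3.N1=(alive,v0) N3.N2=(alive,v0) N3.N3=(alive,v0) | N1.N0=(alive,v0) N1.N1=(alive,v0) N1.N2=(alive,v0) N1.N3=(alive,v0)
Op 2: gossip N1<->N0 -> N1.N0=(alive,v0) N1.N1=(alive,v0) N1.N2=(alive,v0) N1.N3=(alive,v0) | N0.N0=(alive,v0) N0.N1=(alive,v0) N0.N2=(alive,v0) N0.N3=(alive,v0)
Op 3: gossip N1<->N2 -> N1.N0=(alive,v0) N1.N1=(alive,v0) N1.N2=(alive,v0) N1.N3=(alive,v0) | N2.N0=(alive,v0) N2.N1=(alive,v0) N2.N2=(alive,v0) N2.N3=(alive,v0)
Op 4: gossip N3<->N0 -> N3.N0=(alive,v0) N3.N1=(alive,v0) N3.N2=(alive,v0) N3.N3=(alive,v0) | N0.N0=(alive,v0) N0.N1=(alive,v0) N0.N2=(alive,v0) N0.N3=(alive,v0)
Op 5: N3 marks N0=suspect -> (suspect,v1)
Op 6: N2 marks N1=dead -> (dead,v1)
Op 7: N0 marks N1=alive -> (alive,v1)
Op 8: N1 marks N3=dead -> (dead,v1)
Op 9: gossip N2<->N1 -> N2.N0=(alive,v0) N2.N1=(dead,v1) N2.N2=(alive,v0) N2.N3=(dead,v1) | N1.N0=(alive,v0) N1.N1=(dead,v1) N1.N2=(alive,v0) N1.N3=(dead,v1)
Op 10: gossip N2<->N3 -> N2.N0=(suspect,v1) N2.N1=(dead,v1) N2.N2=(alive,v0) N2.N3=(dead,v1) | N3.N0=(suspect,v1) N3.N1=(dead,v1) N3.N2=(alive,v0) N3.N3=(dead,v1)
Op 11: N1 marks N2=alive -> (alive,v1)
Op 12: gossip N0<->N2 -> N0.N0=(suspect,v1) N0.N1=(alive,v1) N0.N2=(alive,v0) N0.N3=(dead,v1) | N2.N0=(suspect,v1) N2.N1=(dead,v1) N2.N2=(alive,v0) N2.N3=(dead,v1)

Answer: alive 1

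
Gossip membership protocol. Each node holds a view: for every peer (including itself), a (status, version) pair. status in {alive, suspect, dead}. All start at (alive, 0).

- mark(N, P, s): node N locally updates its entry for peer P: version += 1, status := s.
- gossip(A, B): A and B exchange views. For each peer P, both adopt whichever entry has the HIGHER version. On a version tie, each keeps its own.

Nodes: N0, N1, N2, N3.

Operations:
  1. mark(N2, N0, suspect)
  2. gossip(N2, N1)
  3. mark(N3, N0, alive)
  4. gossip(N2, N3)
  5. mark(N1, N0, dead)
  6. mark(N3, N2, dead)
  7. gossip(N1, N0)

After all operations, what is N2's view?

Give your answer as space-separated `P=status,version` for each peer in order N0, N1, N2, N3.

Answer: N0=suspect,1 N1=alive,0 N2=alive,0 N3=alive,0

Derivation:
Op 1: N2 marks N0=suspect -> (suspect,v1)
Op 2: gossip N2<->N1 -> N2.N0=(suspect,v1) N2.N1=(alive,v0) N2.N2=(alive,v0) N2.N3=(alive,v0) | N1.N0=(suspect,v1) N1.N1=(alive,v0) N1.N2=(alive,v0) N1.N3=(alive,v0)
Op 3: N3 marks N0=alive -> (alive,v1)
Op 4: gossip N2<->N3 -> N2.N0=(suspect,v1) N2.N1=(alive,v0) N2.N2=(alive,v0) N2.N3=(alive,v0) | N3.N0=(alive,v1) N3.N1=(alive,v0) N3.N2=(alive,v0) N3.N3=(alive,v0)
Op 5: N1 marks N0=dead -> (dead,v2)
Op 6: N3 marks N2=dead -> (dead,v1)
Op 7: gossip N1<->N0 -> N1.N0=(dead,v2) N1.N1=(alive,v0) N1.N2=(alive,v0) N1.N3=(alive,v0) | N0.N0=(dead,v2) N0.N1=(alive,v0) N0.N2=(alive,v0) N0.N3=(alive,v0)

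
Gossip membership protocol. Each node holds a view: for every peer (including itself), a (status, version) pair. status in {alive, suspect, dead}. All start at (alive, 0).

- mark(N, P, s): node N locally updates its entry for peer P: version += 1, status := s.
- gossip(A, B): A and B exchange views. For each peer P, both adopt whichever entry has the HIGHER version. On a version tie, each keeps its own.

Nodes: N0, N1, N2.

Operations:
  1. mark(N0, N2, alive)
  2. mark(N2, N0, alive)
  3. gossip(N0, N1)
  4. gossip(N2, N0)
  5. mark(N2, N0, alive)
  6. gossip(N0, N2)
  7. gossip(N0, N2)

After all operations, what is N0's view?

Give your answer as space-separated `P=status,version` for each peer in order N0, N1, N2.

Op 1: N0 marks N2=alive -> (alive,v1)
Op 2: N2 marks N0=alive -> (alive,v1)
Op 3: gossip N0<->N1 -> N0.N0=(alive,v0) N0.N1=(alive,v0) N0.N2=(alive,v1) | N1.N0=(alive,v0) N1.N1=(alive,v0) N1.N2=(alive,v1)
Op 4: gossip N2<->N0 -> N2.N0=(alive,v1) N2.N1=(alive,v0) N2.N2=(alive,v1) | N0.N0=(alive,v1) N0.N1=(alive,v0) N0.N2=(alive,v1)
Op 5: N2 marks N0=alive -> (alive,v2)
Op 6: gossip N0<->N2 -> N0.N0=(alive,v2) N0.N1=(alive,v0) N0.N2=(alive,v1) | N2.N0=(alive,v2) N2.N1=(alive,v0) N2.N2=(alive,v1)
Op 7: gossip N0<->N2 -> N0.N0=(alive,v2) N0.N1=(alive,v0) N0.N2=(alive,v1) | N2.N0=(alive,v2) N2.N1=(alive,v0) N2.N2=(alive,v1)

Answer: N0=alive,2 N1=alive,0 N2=alive,1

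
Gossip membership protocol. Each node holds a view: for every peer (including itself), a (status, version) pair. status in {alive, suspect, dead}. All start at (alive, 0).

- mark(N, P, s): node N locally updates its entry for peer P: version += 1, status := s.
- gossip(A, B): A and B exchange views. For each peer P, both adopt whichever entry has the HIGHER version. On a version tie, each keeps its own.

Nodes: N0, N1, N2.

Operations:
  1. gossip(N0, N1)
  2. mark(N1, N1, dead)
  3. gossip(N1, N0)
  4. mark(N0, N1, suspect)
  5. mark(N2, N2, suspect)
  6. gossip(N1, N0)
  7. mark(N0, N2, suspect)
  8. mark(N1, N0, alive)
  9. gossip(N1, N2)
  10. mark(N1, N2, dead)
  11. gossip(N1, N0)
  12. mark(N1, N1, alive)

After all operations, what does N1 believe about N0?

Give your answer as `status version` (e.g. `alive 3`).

Answer: alive 1

Derivation:
Op 1: gossip N0<->N1 -> N0.N0=(alive,v0) N0.N1=(alive,v0) N0.N2=(alive,v0) | N1.N0=(alive,v0) N1.N1=(alive,v0) N1.N2=(alive,v0)
Op 2: N1 marks N1=dead -> (dead,v1)
Op 3: gossip N1<->N0 -> N1.N0=(alive,v0) N1.N1=(dead,v1) N1.N2=(alive,v0) | N0.N0=(alive,v0) N0.N1=(dead,v1) N0.N2=(alive,v0)
Op 4: N0 marks N1=suspect -> (suspect,v2)
Op 5: N2 marks N2=suspect -> (suspect,v1)
Op 6: gossip N1<->N0 -> N1.N0=(alive,v0) N1.N1=(suspect,v2) N1.N2=(alive,v0) | N0.N0=(alive,v0) N0.N1=(suspect,v2) N0.N2=(alive,v0)
Op 7: N0 marks N2=suspect -> (suspect,v1)
Op 8: N1 marks N0=alive -> (alive,v1)
Op 9: gossip N1<->N2 -> N1.N0=(alive,v1) N1.N1=(suspect,v2) N1.N2=(suspect,v1) | N2.N0=(alive,v1) N2.N1=(suspect,v2) N2.N2=(suspect,v1)
Op 10: N1 marks N2=dead -> (dead,v2)
Op 11: gossip N1<->N0 -> N1.N0=(alive,v1) N1.N1=(suspect,v2) N1.N2=(dead,v2) | N0.N0=(alive,v1) N0.N1=(suspect,v2) N0.N2=(dead,v2)
Op 12: N1 marks N1=alive -> (alive,v3)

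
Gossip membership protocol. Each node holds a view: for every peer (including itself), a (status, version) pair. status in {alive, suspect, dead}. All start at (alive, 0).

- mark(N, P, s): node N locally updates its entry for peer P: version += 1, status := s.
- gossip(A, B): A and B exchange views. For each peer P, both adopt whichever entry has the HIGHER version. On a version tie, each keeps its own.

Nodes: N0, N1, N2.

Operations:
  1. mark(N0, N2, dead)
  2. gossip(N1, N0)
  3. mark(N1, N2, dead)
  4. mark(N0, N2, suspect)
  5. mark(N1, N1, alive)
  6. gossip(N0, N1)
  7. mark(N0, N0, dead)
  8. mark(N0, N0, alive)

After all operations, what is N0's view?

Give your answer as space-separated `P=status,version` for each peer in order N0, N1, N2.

Op 1: N0 marks N2=dead -> (dead,v1)
Op 2: gossip N1<->N0 -> N1.N0=(alive,v0) N1.N1=(alive,v0) N1.N2=(dead,v1) | N0.N0=(alive,v0) N0.N1=(alive,v0) N0.N2=(dead,v1)
Op 3: N1 marks N2=dead -> (dead,v2)
Op 4: N0 marks N2=suspect -> (suspect,v2)
Op 5: N1 marks N1=alive -> (alive,v1)
Op 6: gossip N0<->N1 -> N0.N0=(alive,v0) N0.N1=(alive,v1) N0.N2=(suspect,v2) | N1.N0=(alive,v0) N1.N1=(alive,v1) N1.N2=(dead,v2)
Op 7: N0 marks N0=dead -> (dead,v1)
Op 8: N0 marks N0=alive -> (alive,v2)

Answer: N0=alive,2 N1=alive,1 N2=suspect,2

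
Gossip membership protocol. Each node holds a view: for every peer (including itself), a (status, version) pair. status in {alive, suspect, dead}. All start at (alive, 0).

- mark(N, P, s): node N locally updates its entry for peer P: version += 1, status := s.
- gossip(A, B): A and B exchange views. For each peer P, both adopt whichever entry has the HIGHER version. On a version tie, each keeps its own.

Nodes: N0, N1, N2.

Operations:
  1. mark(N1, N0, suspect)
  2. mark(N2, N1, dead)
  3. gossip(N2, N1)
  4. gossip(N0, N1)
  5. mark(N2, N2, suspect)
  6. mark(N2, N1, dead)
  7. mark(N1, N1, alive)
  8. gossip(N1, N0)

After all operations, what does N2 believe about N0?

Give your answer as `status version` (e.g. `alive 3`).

Answer: suspect 1

Derivation:
Op 1: N1 marks N0=suspect -> (suspect,v1)
Op 2: N2 marks N1=dead -> (dead,v1)
Op 3: gossip N2<->N1 -> N2.N0=(suspect,v1) N2.N1=(dead,v1) N2.N2=(alive,v0) | N1.N0=(suspect,v1) N1.N1=(dead,v1) N1.N2=(alive,v0)
Op 4: gossip N0<->N1 -> N0.N0=(suspect,v1) N0.N1=(dead,v1) N0.N2=(alive,v0) | N1.N0=(suspect,v1) N1.N1=(dead,v1) N1.N2=(alive,v0)
Op 5: N2 marks N2=suspect -> (suspect,v1)
Op 6: N2 marks N1=dead -> (dead,v2)
Op 7: N1 marks N1=alive -> (alive,v2)
Op 8: gossip N1<->N0 -> N1.N0=(suspect,v1) N1.N1=(alive,v2) N1.N2=(alive,v0) | N0.N0=(suspect,v1) N0.N1=(alive,v2) N0.N2=(alive,v0)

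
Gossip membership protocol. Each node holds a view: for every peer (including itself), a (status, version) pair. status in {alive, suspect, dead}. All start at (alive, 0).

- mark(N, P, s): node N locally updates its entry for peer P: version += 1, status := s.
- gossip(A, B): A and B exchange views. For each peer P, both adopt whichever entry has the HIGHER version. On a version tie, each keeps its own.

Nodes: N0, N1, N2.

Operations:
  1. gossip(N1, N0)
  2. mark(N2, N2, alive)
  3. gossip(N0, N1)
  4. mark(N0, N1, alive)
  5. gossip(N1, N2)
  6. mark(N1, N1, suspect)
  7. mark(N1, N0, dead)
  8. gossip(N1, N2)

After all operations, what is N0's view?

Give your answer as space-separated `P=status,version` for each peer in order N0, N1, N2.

Op 1: gossip N1<->N0 -> N1.N0=(alive,v0) N1.N1=(alive,v0) N1.N2=(alive,v0) | N0.N0=(alive,v0) N0.N1=(alive,v0) N0.N2=(alive,v0)
Op 2: N2 marks N2=alive -> (alive,v1)
Op 3: gossip N0<->N1 -> N0.N0=(alive,v0) N0.N1=(alive,v0) N0.N2=(alive,v0) | N1.N0=(alive,v0) N1.N1=(alive,v0) N1.N2=(alive,v0)
Op 4: N0 marks N1=alive -> (alive,v1)
Op 5: gossip N1<->N2 -> N1.N0=(alive,v0) N1.N1=(alive,v0) N1.N2=(alive,v1) | N2.N0=(alive,v0) N2.N1=(alive,v0) N2.N2=(alive,v1)
Op 6: N1 marks N1=suspect -> (suspect,v1)
Op 7: N1 marks N0=dead -> (dead,v1)
Op 8: gossip N1<->N2 -> N1.N0=(dead,v1) N1.N1=(suspect,v1) N1.N2=(alive,v1) | N2.N0=(dead,v1) N2.N1=(suspect,v1) N2.N2=(alive,v1)

Answer: N0=alive,0 N1=alive,1 N2=alive,0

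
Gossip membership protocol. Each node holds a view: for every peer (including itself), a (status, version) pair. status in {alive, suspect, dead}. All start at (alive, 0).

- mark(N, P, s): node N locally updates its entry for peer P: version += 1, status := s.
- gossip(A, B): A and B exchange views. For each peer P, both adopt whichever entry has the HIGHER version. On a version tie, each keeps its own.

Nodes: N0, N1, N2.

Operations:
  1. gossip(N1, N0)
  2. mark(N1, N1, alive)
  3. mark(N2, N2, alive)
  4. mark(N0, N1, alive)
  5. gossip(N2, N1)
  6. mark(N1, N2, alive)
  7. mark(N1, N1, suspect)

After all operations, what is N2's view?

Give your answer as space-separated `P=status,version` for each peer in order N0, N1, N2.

Answer: N0=alive,0 N1=alive,1 N2=alive,1

Derivation:
Op 1: gossip N1<->N0 -> N1.N0=(alive,v0) N1.N1=(alive,v0) N1.N2=(alive,v0) | N0.N0=(alive,v0) N0.N1=(alive,v0) N0.N2=(alive,v0)
Op 2: N1 marks N1=alive -> (alive,v1)
Op 3: N2 marks N2=alive -> (alive,v1)
Op 4: N0 marks N1=alive -> (alive,v1)
Op 5: gossip N2<->N1 -> N2.N0=(alive,v0) N2.N1=(alive,v1) N2.N2=(alive,v1) | N1.N0=(alive,v0) N1.N1=(alive,v1) N1.N2=(alive,v1)
Op 6: N1 marks N2=alive -> (alive,v2)
Op 7: N1 marks N1=suspect -> (suspect,v2)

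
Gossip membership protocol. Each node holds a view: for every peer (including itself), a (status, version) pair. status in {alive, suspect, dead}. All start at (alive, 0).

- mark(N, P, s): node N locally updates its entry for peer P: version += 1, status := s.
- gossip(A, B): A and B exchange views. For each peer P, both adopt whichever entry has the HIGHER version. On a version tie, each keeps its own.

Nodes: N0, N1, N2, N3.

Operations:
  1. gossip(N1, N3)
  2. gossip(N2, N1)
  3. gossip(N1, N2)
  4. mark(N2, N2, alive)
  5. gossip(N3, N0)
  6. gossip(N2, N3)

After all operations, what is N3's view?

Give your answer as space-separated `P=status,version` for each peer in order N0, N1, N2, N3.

Answer: N0=alive,0 N1=alive,0 N2=alive,1 N3=alive,0

Derivation:
Op 1: gossip N1<->N3 -> N1.N0=(alive,v0) N1.N1=(alive,v0) N1.N2=(alive,v0) N1.N3=(alive,v0) | N3.N0=(alive,v0) N3.N1=(alive,v0) N3.N2=(alive,v0) N3.N3=(alive,v0)
Op 2: gossip N2<->N1 -> N2.N0=(alive,v0) N2.N1=(alive,v0) N2.N2=(alive,v0) N2.N3=(alive,v0) | N1.N0=(alive,v0) N1.N1=(alive,v0) N1.N2=(alive,v0) N1.N3=(alive,v0)
Op 3: gossip N1<->N2 -> N1.N0=(alive,v0) N1.N1=(alive,v0) N1.N2=(alive,v0) N1.N3=(alive,v0) | N2.N0=(alive,v0) N2.N1=(alive,v0) N2.N2=(alive,v0) N2.N3=(alive,v0)
Op 4: N2 marks N2=alive -> (alive,v1)
Op 5: gossip N3<->N0 -> N3.N0=(alive,v0) N3.N1=(alive,v0) N3.N2=(alive,v0) N3.N3=(alive,v0) | N0.N0=(alive,v0) N0.N1=(alive,v0) N0.N2=(alive,v0) N0.N3=(alive,v0)
Op 6: gossip N2<->N3 -> N2.N0=(alive,v0) N2.N1=(alive,v0) N2.N2=(alive,v1) N2.N3=(alive,v0) | N3.N0=(alive,v0) N3.N1=(alive,v0) N3.N2=(alive,v1) N3.N3=(alive,v0)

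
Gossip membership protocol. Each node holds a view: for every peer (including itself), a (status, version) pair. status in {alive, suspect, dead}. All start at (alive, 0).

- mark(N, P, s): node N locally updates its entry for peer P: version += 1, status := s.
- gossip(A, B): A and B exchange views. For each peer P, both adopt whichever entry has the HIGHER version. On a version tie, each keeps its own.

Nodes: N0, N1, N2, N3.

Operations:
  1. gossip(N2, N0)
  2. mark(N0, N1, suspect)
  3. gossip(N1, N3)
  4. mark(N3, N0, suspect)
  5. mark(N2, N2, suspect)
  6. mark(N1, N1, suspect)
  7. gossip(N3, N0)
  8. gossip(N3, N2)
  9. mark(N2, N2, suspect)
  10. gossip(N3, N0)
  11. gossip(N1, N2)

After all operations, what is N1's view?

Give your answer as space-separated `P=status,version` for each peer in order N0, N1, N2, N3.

Answer: N0=suspect,1 N1=suspect,1 N2=suspect,2 N3=alive,0

Derivation:
Op 1: gossip N2<->N0 -> N2.N0=(alive,v0) N2.N1=(alive,v0) N2.N2=(alive,v0) N2.N3=(alive,v0) | N0.N0=(alive,v0) N0.N1=(alive,v0) N0.N2=(alive,v0) N0.N3=(alive,v0)
Op 2: N0 marks N1=suspect -> (suspect,v1)
Op 3: gossip N1<->N3 -> N1.N0=(alive,v0) N1.N1=(alive,v0) N1.N2=(alive,v0) N1.N3=(alive,v0) | N3.N0=(alive,v0) N3.N1=(alive,v0) N3.N2=(alive,v0) N3.N3=(alive,v0)
Op 4: N3 marks N0=suspect -> (suspect,v1)
Op 5: N2 marks N2=suspect -> (suspect,v1)
Op 6: N1 marks N1=suspect -> (suspect,v1)
Op 7: gossip N3<->N0 -> N3.N0=(suspect,v1) N3.N1=(suspect,v1) N3.N2=(alive,v0) N3.N3=(alive,v0) | N0.N0=(suspect,v1) N0.N1=(suspect,v1) N0.N2=(alive,v0) N0.N3=(alive,v0)
Op 8: gossip N3<->N2 -> N3.N0=(suspect,v1) N3.N1=(suspect,v1) N3.N2=(suspect,v1) N3.N3=(alive,v0) | N2.N0=(suspect,v1) N2.N1=(suspect,v1) N2.N2=(suspect,v1) N2.N3=(alive,v0)
Op 9: N2 marks N2=suspect -> (suspect,v2)
Op 10: gossip N3<->N0 -> N3.N0=(suspect,v1) N3.N1=(suspect,v1) N3.N2=(suspect,v1) N3.N3=(alive,v0) | N0.N0=(suspect,v1) N0.N1=(suspect,v1) N0.N2=(suspect,v1) N0.N3=(alive,v0)
Op 11: gossip N1<->N2 -> N1.N0=(suspect,v1) N1.N1=(suspect,v1) N1.N2=(suspect,v2) N1.N3=(alive,v0) | N2.N0=(suspect,v1) N2.N1=(suspect,v1) N2.N2=(suspect,v2) N2.N3=(alive,v0)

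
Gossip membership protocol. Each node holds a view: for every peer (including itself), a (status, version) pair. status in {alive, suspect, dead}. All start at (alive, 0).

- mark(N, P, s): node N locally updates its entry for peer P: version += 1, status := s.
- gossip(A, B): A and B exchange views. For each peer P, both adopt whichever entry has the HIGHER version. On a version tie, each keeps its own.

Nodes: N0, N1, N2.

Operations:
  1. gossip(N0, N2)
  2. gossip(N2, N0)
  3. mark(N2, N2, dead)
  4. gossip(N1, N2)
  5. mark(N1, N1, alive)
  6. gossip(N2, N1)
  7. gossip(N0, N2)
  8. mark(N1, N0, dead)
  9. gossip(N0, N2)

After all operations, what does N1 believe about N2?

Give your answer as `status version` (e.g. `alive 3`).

Op 1: gossip N0<->N2 -> N0.N0=(alive,v0) N0.N1=(alive,v0) N0.N2=(alive,v0) | N2.N0=(alive,v0) N2.N1=(alive,v0) N2.N2=(alive,v0)
Op 2: gossip N2<->N0 -> N2.N0=(alive,v0) N2.N1=(alive,v0) N2.N2=(alive,v0) | N0.N0=(alive,v0) N0.N1=(alive,v0) N0.N2=(alive,v0)
Op 3: N2 marks N2=dead -> (dead,v1)
Op 4: gossip N1<->N2 -> N1.N0=(alive,v0) N1.N1=(alive,v0) N1.N2=(dead,v1) | N2.N0=(alive,v0) N2.N1=(alive,v0) N2.N2=(dead,v1)
Op 5: N1 marks N1=alive -> (alive,v1)
Op 6: gossip N2<->N1 -> N2.N0=(alive,v0) N2.N1=(alive,v1) N2.N2=(dead,v1) | N1.N0=(alive,v0) N1.N1=(alive,v1) N1.N2=(dead,v1)
Op 7: gossip N0<->N2 -> N0.N0=(alive,v0) N0.N1=(alive,v1) N0.N2=(dead,v1) | N2.N0=(alive,v0) N2.N1=(alive,v1) N2.N2=(dead,v1)
Op 8: N1 marks N0=dead -> (dead,v1)
Op 9: gossip N0<->N2 -> N0.N0=(alive,v0) N0.N1=(alive,v1) N0.N2=(dead,v1) | N2.N0=(alive,v0) N2.N1=(alive,v1) N2.N2=(dead,v1)

Answer: dead 1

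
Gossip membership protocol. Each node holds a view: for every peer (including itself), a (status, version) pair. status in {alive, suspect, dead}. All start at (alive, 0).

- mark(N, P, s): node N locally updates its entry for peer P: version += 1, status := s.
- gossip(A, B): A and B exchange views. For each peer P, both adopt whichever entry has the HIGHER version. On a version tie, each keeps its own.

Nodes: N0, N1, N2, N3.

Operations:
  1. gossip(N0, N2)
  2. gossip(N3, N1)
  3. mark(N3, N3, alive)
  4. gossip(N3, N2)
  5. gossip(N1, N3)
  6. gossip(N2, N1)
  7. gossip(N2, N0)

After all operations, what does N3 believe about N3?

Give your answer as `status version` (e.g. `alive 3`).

Answer: alive 1

Derivation:
Op 1: gossip N0<->N2 -> N0.N0=(alive,v0) N0.N1=(alive,v0) N0.N2=(alive,v0) N0.N3=(alive,v0) | N2.N0=(alive,v0) N2.N1=(alive,v0) N2.N2=(alive,v0) N2.N3=(alive,v0)
Op 2: gossip N3<->N1 -> N3.N0=(alive,v0) N3.N1=(alive,v0) N3.N2=(alive,v0) N3.N3=(alive,v0) | N1.N0=(alive,v0) N1.N1=(alive,v0) N1.N2=(alive,v0) N1.N3=(alive,v0)
Op 3: N3 marks N3=alive -> (alive,v1)
Op 4: gossip N3<->N2 -> N3.N0=(alive,v0) N3.N1=(alive,v0) N3.N2=(alive,v0) N3.N3=(alive,v1) | N2.N0=(alive,v0) N2.N1=(alive,v0) N2.N2=(alive,v0) N2.N3=(alive,v1)
Op 5: gossip N1<->N3 -> N1.N0=(alive,v0) N1.N1=(alive,v0) N1.N2=(alive,v0) N1.N3=(alive,v1) | N3.N0=(alive,v0) N3.N1=(alive,v0) N3.N2=(alive,v0) N3.N3=(alive,v1)
Op 6: gossip N2<->N1 -> N2.N0=(alive,v0) N2.N1=(alive,v0) N2.N2=(alive,v0) N2.N3=(alive,v1) | N1.N0=(alive,v0) N1.N1=(alive,v0) N1.N2=(alive,v0) N1.N3=(alive,v1)
Op 7: gossip N2<->N0 -> N2.N0=(alive,v0) N2.N1=(alive,v0) N2.N2=(alive,v0) N2.N3=(alive,v1) | N0.N0=(alive,v0) N0.N1=(alive,v0) N0.N2=(alive,v0) N0.N3=(alive,v1)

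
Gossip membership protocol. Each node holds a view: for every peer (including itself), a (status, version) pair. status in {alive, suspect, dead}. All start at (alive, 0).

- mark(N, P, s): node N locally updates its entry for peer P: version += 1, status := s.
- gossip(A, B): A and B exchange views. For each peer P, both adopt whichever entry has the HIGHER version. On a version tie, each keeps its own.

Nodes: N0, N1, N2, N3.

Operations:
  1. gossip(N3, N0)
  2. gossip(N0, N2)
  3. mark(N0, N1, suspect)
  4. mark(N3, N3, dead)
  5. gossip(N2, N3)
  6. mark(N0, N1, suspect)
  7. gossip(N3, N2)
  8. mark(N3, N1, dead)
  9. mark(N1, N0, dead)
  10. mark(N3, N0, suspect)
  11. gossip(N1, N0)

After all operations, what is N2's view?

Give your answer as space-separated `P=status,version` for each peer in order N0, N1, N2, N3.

Answer: N0=alive,0 N1=alive,0 N2=alive,0 N3=dead,1

Derivation:
Op 1: gossip N3<->N0 -> N3.N0=(alive,v0) N3.N1=(alive,v0) N3.N2=(alive,v0) N3.N3=(alive,v0) | N0.N0=(alive,v0) N0.N1=(alive,v0) N0.N2=(alive,v0) N0.N3=(alive,v0)
Op 2: gossip N0<->N2 -> N0.N0=(alive,v0) N0.N1=(alive,v0) N0.N2=(alive,v0) N0.N3=(alive,v0) | N2.N0=(alive,v0) N2.N1=(alive,v0) N2.N2=(alive,v0) N2.N3=(alive,v0)
Op 3: N0 marks N1=suspect -> (suspect,v1)
Op 4: N3 marks N3=dead -> (dead,v1)
Op 5: gossip N2<->N3 -> N2.N0=(alive,v0) N2.N1=(alive,v0) N2.N2=(alive,v0) N2.N3=(dead,v1) | N3.N0=(alive,v0) N3.N1=(alive,v0) N3.N2=(alive,v0) N3.N3=(dead,v1)
Op 6: N0 marks N1=suspect -> (suspect,v2)
Op 7: gossip N3<->N2 -> N3.N0=(alive,v0) N3.N1=(alive,v0) N3.N2=(alive,v0) N3.N3=(dead,v1) | N2.N0=(alive,v0) N2.N1=(alive,v0) N2.N2=(alive,v0) N2.N3=(dead,v1)
Op 8: N3 marks N1=dead -> (dead,v1)
Op 9: N1 marks N0=dead -> (dead,v1)
Op 10: N3 marks N0=suspect -> (suspect,v1)
Op 11: gossip N1<->N0 -> N1.N0=(dead,v1) N1.N1=(suspect,v2) N1.N2=(alive,v0) N1.N3=(alive,v0) | N0.N0=(dead,v1) N0.N1=(suspect,v2) N0.N2=(alive,v0) N0.N3=(alive,v0)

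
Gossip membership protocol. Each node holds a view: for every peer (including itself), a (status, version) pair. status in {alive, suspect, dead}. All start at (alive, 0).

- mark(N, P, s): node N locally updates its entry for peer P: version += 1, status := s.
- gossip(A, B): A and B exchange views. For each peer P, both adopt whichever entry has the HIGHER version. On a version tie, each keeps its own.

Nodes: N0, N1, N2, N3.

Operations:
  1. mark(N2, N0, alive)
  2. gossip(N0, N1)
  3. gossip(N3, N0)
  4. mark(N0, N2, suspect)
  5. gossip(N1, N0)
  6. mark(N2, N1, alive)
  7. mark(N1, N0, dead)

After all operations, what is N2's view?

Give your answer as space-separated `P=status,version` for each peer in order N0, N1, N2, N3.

Op 1: N2 marks N0=alive -> (alive,v1)
Op 2: gossip N0<->N1 -> N0.N0=(alive,v0) N0.N1=(alive,v0) N0.N2=(alive,v0) N0.N3=(alive,v0) | N1.N0=(alive,v0) N1.N1=(alive,v0) N1.N2=(alive,v0) N1.N3=(alive,v0)
Op 3: gossip N3<->N0 -> N3.N0=(alive,v0) N3.N1=(alive,v0) N3.N2=(alive,v0) N3.N3=(alive,v0) | N0.N0=(alive,v0) N0.N1=(alive,v0) N0.N2=(alive,v0) N0.N3=(alive,v0)
Op 4: N0 marks N2=suspect -> (suspect,v1)
Op 5: gossip N1<->N0 -> N1.N0=(alive,v0) N1.N1=(alive,v0) N1.N2=(suspect,v1) N1.N3=(alive,v0) | N0.N0=(alive,v0) N0.N1=(alive,v0) N0.N2=(suspect,v1) N0.N3=(alive,v0)
Op 6: N2 marks N1=alive -> (alive,v1)
Op 7: N1 marks N0=dead -> (dead,v1)

Answer: N0=alive,1 N1=alive,1 N2=alive,0 N3=alive,0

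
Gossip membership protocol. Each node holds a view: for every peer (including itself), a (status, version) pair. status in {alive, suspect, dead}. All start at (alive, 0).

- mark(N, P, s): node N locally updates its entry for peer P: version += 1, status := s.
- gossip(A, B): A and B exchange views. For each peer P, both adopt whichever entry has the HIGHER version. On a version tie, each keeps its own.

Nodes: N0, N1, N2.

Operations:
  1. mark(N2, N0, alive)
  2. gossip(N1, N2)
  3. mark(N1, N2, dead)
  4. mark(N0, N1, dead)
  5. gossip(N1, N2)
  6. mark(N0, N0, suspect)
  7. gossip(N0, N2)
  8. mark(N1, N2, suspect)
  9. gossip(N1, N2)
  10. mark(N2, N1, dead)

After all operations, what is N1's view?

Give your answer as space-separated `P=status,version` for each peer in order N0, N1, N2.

Answer: N0=alive,1 N1=dead,1 N2=suspect,2

Derivation:
Op 1: N2 marks N0=alive -> (alive,v1)
Op 2: gossip N1<->N2 -> N1.N0=(alive,v1) N1.N1=(alive,v0) N1.N2=(alive,v0) | N2.N0=(alive,v1) N2.N1=(alive,v0) N2.N2=(alive,v0)
Op 3: N1 marks N2=dead -> (dead,v1)
Op 4: N0 marks N1=dead -> (dead,v1)
Op 5: gossip N1<->N2 -> N1.N0=(alive,v1) N1.N1=(alive,v0) N1.N2=(dead,v1) | N2.N0=(alive,v1) N2.N1=(alive,v0) N2.N2=(dead,v1)
Op 6: N0 marks N0=suspect -> (suspect,v1)
Op 7: gossip N0<->N2 -> N0.N0=(suspect,v1) N0.N1=(dead,v1) N0.N2=(dead,v1) | N2.N0=(alive,v1) N2.N1=(dead,v1) N2.N2=(dead,v1)
Op 8: N1 marks N2=suspect -> (suspect,v2)
Op 9: gossip N1<->N2 -> N1.N0=(alive,v1) N1.N1=(dead,v1) N1.N2=(suspect,v2) | N2.N0=(alive,v1) N2.N1=(dead,v1) N2.N2=(suspect,v2)
Op 10: N2 marks N1=dead -> (dead,v2)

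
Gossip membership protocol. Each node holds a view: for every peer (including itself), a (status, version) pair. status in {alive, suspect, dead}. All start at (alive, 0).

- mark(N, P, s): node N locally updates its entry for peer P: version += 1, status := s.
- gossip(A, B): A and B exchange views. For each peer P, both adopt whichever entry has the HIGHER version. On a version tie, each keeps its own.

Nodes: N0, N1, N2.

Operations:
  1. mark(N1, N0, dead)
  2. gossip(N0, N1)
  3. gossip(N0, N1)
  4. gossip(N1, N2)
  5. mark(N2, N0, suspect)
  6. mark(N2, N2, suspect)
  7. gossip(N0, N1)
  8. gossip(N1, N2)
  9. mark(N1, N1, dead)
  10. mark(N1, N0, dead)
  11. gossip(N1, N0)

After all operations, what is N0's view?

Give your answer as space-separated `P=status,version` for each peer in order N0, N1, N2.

Op 1: N1 marks N0=dead -> (dead,v1)
Op 2: gossip N0<->N1 -> N0.N0=(dead,v1) N0.N1=(alive,v0) N0.N2=(alive,v0) | N1.N0=(dead,v1) N1.N1=(alive,v0) N1.N2=(alive,v0)
Op 3: gossip N0<->N1 -> N0.N0=(dead,v1) N0.N1=(alive,v0) N0.N2=(alive,v0) | N1.N0=(dead,v1) N1.N1=(alive,v0) N1.N2=(alive,v0)
Op 4: gossip N1<->N2 -> N1.N0=(dead,v1) N1.N1=(alive,v0) N1.N2=(alive,v0) | N2.N0=(dead,v1) N2.N1=(alive,v0) N2.N2=(alive,v0)
Op 5: N2 marks N0=suspect -> (suspect,v2)
Op 6: N2 marks N2=suspect -> (suspect,v1)
Op 7: gossip N0<->N1 -> N0.N0=(dead,v1) N0.N1=(alive,v0) N0.N2=(alive,v0) | N1.N0=(dead,v1) N1.N1=(alive,v0) N1.N2=(alive,v0)
Op 8: gossip N1<->N2 -> N1.N0=(suspect,v2) N1.N1=(alive,v0) N1.N2=(suspect,v1) | N2.N0=(suspect,v2) N2.N1=(alive,v0) N2.N2=(suspect,v1)
Op 9: N1 marks N1=dead -> (dead,v1)
Op 10: N1 marks N0=dead -> (dead,v3)
Op 11: gossip N1<->N0 -> N1.N0=(dead,v3) N1.N1=(dead,v1) N1.N2=(suspect,v1) | N0.N0=(dead,v3) N0.N1=(dead,v1) N0.N2=(suspect,v1)

Answer: N0=dead,3 N1=dead,1 N2=suspect,1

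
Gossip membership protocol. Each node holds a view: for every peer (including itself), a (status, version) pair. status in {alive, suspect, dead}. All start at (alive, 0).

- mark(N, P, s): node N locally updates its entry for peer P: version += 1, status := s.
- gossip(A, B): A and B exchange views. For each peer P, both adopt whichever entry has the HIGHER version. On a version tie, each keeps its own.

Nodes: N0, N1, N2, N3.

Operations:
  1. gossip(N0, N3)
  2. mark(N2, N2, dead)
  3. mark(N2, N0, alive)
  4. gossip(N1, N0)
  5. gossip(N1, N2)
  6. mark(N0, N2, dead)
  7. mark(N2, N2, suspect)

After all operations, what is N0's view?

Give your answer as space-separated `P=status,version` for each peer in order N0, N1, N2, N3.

Op 1: gossip N0<->N3 -> N0.N0=(alive,v0) N0.N1=(alive,v0) N0.N2=(alive,v0) N0.N3=(alive,v0) | N3.N0=(alive,v0) N3.N1=(alive,v0) N3.N2=(alive,v0) N3.N3=(alive,v0)
Op 2: N2 marks N2=dead -> (dead,v1)
Op 3: N2 marks N0=alive -> (alive,v1)
Op 4: gossip N1<->N0 -> N1.N0=(alive,v0) N1.N1=(alive,v0) N1.N2=(alive,v0) N1.N3=(alive,v0) | N0.N0=(alive,v0) N0.N1=(alive,v0) N0.N2=(alive,v0) N0.N3=(alive,v0)
Op 5: gossip N1<->N2 -> N1.N0=(alive,v1) N1.N1=(alive,v0) N1.N2=(dead,v1) N1.N3=(alive,v0) | N2.N0=(alive,v1) N2.N1=(alive,v0) N2.N2=(dead,v1) N2.N3=(alive,v0)
Op 6: N0 marks N2=dead -> (dead,v1)
Op 7: N2 marks N2=suspect -> (suspect,v2)

Answer: N0=alive,0 N1=alive,0 N2=dead,1 N3=alive,0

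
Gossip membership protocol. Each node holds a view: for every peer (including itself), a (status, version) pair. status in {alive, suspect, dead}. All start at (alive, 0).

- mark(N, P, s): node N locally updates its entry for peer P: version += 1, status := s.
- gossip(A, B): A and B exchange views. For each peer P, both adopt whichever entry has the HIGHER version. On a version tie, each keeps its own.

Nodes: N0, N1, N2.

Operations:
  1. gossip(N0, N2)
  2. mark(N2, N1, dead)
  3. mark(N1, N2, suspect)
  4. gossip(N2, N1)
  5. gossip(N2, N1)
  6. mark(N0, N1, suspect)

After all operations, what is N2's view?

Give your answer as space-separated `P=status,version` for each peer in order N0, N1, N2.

Answer: N0=alive,0 N1=dead,1 N2=suspect,1

Derivation:
Op 1: gossip N0<->N2 -> N0.N0=(alive,v0) N0.N1=(alive,v0) N0.N2=(alive,v0) | N2.N0=(alive,v0) N2.N1=(alive,v0) N2.N2=(alive,v0)
Op 2: N2 marks N1=dead -> (dead,v1)
Op 3: N1 marks N2=suspect -> (suspect,v1)
Op 4: gossip N2<->N1 -> N2.N0=(alive,v0) N2.N1=(dead,v1) N2.N2=(suspect,v1) | N1.N0=(alive,v0) N1.N1=(dead,v1) N1.N2=(suspect,v1)
Op 5: gossip N2<->N1 -> N2.N0=(alive,v0) N2.N1=(dead,v1) N2.N2=(suspect,v1) | N1.N0=(alive,v0) N1.N1=(dead,v1) N1.N2=(suspect,v1)
Op 6: N0 marks N1=suspect -> (suspect,v1)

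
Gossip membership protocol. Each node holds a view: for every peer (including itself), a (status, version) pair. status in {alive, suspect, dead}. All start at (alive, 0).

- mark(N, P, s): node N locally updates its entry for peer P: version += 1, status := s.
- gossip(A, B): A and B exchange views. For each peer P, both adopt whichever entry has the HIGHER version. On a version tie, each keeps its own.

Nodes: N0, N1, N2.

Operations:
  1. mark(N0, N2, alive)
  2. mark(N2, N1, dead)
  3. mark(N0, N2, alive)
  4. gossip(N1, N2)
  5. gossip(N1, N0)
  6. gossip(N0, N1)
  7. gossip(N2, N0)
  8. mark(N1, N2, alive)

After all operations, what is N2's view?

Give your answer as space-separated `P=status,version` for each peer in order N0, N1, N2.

Answer: N0=alive,0 N1=dead,1 N2=alive,2

Derivation:
Op 1: N0 marks N2=alive -> (alive,v1)
Op 2: N2 marks N1=dead -> (dead,v1)
Op 3: N0 marks N2=alive -> (alive,v2)
Op 4: gossip N1<->N2 -> N1.N0=(alive,v0) N1.N1=(dead,v1) N1.N2=(alive,v0) | N2.N0=(alive,v0) N2.N1=(dead,v1) N2.N2=(alive,v0)
Op 5: gossip N1<->N0 -> N1.N0=(alive,v0) N1.N1=(dead,v1) N1.N2=(alive,v2) | N0.N0=(alive,v0) N0.N1=(dead,v1) N0.N2=(alive,v2)
Op 6: gossip N0<->N1 -> N0.N0=(alive,v0) N0.N1=(dead,v1) N0.N2=(alive,v2) | N1.N0=(alive,v0) N1.N1=(dead,v1) N1.N2=(alive,v2)
Op 7: gossip N2<->N0 -> N2.N0=(alive,v0) N2.N1=(dead,v1) N2.N2=(alive,v2) | N0.N0=(alive,v0) N0.N1=(dead,v1) N0.N2=(alive,v2)
Op 8: N1 marks N2=alive -> (alive,v3)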